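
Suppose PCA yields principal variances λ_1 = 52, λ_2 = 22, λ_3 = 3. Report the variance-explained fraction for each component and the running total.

Step 1 — total variance = trace(Sigma) = Σ λ_i = 52 + 22 + 3 = 77.

Step 2 — fraction explained by component i = λ_i / Σ λ:
  PC1: 52/77 = 0.6753
  PC2: 22/77 = 0.2857
  PC3: 3/77 = 0.039

Step 3 — cumulative fraction after k components = (λ_1 + ... + λ_k) / Σ λ:
  k = 1: 52/77 = 0.6753
  k = 2: (52 + 22)/77 = 74/77 = 0.961
  k = 3: (52 + 22 + 3)/77 = 77/77 = 1

Summary (fraction, with percent):

explained: PC1 0.6753 (67.53%), PC2 0.2857 (28.57%), PC3 0.039 (3.9%);  cumulative: 0.6753, 0.961, 1


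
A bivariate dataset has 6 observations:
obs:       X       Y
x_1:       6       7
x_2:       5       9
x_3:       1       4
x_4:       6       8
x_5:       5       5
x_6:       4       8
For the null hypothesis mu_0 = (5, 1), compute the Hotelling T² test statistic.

Step 1 — sample mean vector:
  mean(X) = (6 + 5 + 1 + 6 + 5 + 4) / 6 = 27/6 = 4.5
  mean(Y) = (7 + 9 + 4 + 8 + 5 + 8) / 6 = 41/6 = 6.8333
  x̄ = (4.5, 6.8333),  deviation x̄ - mu_0 = (4.5, 6.8333) - (5, 1) = (-0.5, 5.8333).

Step 2 — sample covariance matrix, S[i,j] = (1/(n-1)) · Σ_k (x_{k,i} - mean_i) · (x_{k,j} - mean_j), divisor n-1 = 5:
  S[X,X] = ((1.5)·(1.5) + (0.5)·(0.5) + (-3.5)·(-3.5) + (1.5)·(1.5) + (0.5)·(0.5) + (-0.5)·(-0.5)) / 5 = 17.5/5 = 3.5
  S[X,Y] = ((1.5)·(0.1667) + (0.5)·(2.1667) + (-3.5)·(-2.8333) + (1.5)·(1.1667) + (0.5)·(-1.8333) + (-0.5)·(1.1667)) / 5 = 11.5/5 = 2.3
  S[Y,Y] = ((0.1667)·(0.1667) + (2.1667)·(2.1667) + (-2.8333)·(-2.8333) + (1.1667)·(1.1667) + (-1.8333)·(-1.8333) + (1.1667)·(1.1667)) / 5 = 18.8333/5 = 3.7667
  S = [[3.5, 2.3],
 [2.3, 3.7667]].

Step 3 — invert S. det(S) = 3.5·3.7667 - (2.3)² = 7.8933.
  S^{-1} = (1/det) · [[d, -b], [-b, a]] = [[0.4772, -0.2914],
 [-0.2914, 0.4434]].

Step 4 — quadratic form (x̄ - mu_0)^T · S^{-1} · (x̄ - mu_0):
  S^{-1} · (x̄ - mu_0) = (-1.9383, 2.7323),
  (x̄ - mu_0)^T · [...] = (-0.5)·(-1.9383) + (5.8333)·(2.7323) = 16.9074.

Step 5 — scale by n: T² = 6 · 16.9074 = 101.4443.

T² ≈ 101.4443


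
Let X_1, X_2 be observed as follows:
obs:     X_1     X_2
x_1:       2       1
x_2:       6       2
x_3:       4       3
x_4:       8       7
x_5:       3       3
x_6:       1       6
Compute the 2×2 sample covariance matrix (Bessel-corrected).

Step 1 — column means:
  mean(X_1) = (2 + 6 + 4 + 8 + 3 + 1) / 6 = 24/6 = 4
  mean(X_2) = (1 + 2 + 3 + 7 + 3 + 6) / 6 = 22/6 = 3.6667

Step 2 — sample covariance S[i,j] = (1/(n-1)) · Σ_k (x_{k,i} - mean_i) · (x_{k,j} - mean_j), with n-1 = 5.
  S[X_1,X_1] = ((-2)·(-2) + (2)·(2) + (0)·(0) + (4)·(4) + (-1)·(-1) + (-3)·(-3)) / 5 = 34/5 = 6.8
  S[X_1,X_2] = ((-2)·(-2.6667) + (2)·(-1.6667) + (0)·(-0.6667) + (4)·(3.3333) + (-1)·(-0.6667) + (-3)·(2.3333)) / 5 = 9/5 = 1.8
  S[X_2,X_2] = ((-2.6667)·(-2.6667) + (-1.6667)·(-1.6667) + (-0.6667)·(-0.6667) + (3.3333)·(3.3333) + (-0.6667)·(-0.6667) + (2.3333)·(2.3333)) / 5 = 27.3333/5 = 5.4667

S is symmetric (S[j,i] = S[i,j]). Assembling:

S = [[6.8, 1.8],
 [1.8, 5.4667]]


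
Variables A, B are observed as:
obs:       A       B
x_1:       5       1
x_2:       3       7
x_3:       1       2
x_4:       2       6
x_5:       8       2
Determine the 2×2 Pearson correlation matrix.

Step 1 — column means:
  mean(A) = (5 + 3 + 1 + 2 + 8) / 5 = 19/5 = 3.8
  mean(B) = (1 + 7 + 2 + 6 + 2) / 5 = 18/5 = 3.6

Step 2 — sample variances and covariances s[i,j] = (1/(n-1)) · Σ_k (x_{k,i} - mean_i) · (x_{k,j} - mean_j), with n-1 = 4:
  s[A,A] = ((1.2)·(1.2) + (-0.8)·(-0.8) + (-2.8)·(-2.8) + (-1.8)·(-1.8) + (4.2)·(4.2)) / 4 = 30.8/4 = 7.7
  s[A,B] = ((1.2)·(-2.6) + (-0.8)·(3.4) + (-2.8)·(-1.6) + (-1.8)·(2.4) + (4.2)·(-1.6)) / 4 = -12.4/4 = -3.1
  s[B,B] = ((-2.6)·(-2.6) + (3.4)·(3.4) + (-1.6)·(-1.6) + (2.4)·(2.4) + (-1.6)·(-1.6)) / 4 = 29.2/4 = 7.3
  Sample standard deviations s_i = √(s[i,i]):
  s(A) = √(7.7) = 2.7749
  s(B) = √(7.3) = 2.7019

Step 3 — r_{ij} = s_{ij} / (s_i · s_j):
  r[A,A] = 1 (diagonal).
  r[A,B] = -3.1 / (2.7749 · 2.7019) = -3.1 / 7.4973 = -0.4135
  r[B,B] = 1 (diagonal).

R is symmetric with unit diagonal. Assembling:

R = [[1, -0.4135],
 [-0.4135, 1]]


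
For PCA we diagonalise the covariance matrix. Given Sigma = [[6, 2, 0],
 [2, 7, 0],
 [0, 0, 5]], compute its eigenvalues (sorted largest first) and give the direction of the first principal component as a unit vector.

Step 1 — characteristic polynomial p(λ) = det(λI - Sigma) = λ³ - tr·λ² + c_1·λ - det, where tr = trace, c_1 = sum of the principal 2×2 minors, det = det(Sigma):
  tr = 6 + 7 + 5 = 18,
  c_1 = (6·7 - (2)²) + (6·5 - (0)²) + (7·5 - (0)²) = 38 + 30 + 35 = 103,
  det = 6·(7·5 - (0)²) - (2)·((2)·5 - (0)·(0)) + (0)·((2)·(0) - 7·(0)) = 6·(35) - (2)·(10) + (0)·(0) = 190.
  So p(λ) = λ³ - 18λ² + 103λ - 190.
Step 2 — look for an integer root (rational root theorem: any rational root is an integer divisor of 190). Testing λ = 5:
  p(5) = 125 - 450 + 515 - 190 = 0  ✓
  Dividing out (λ - 5): p(λ) = (λ - 5)(λ² - 13λ + 38).
Step 3 — remaining eigenvalues from the quadratic λ² - 13λ + 38 = 0:
  Δ = 13² - 4·38 = 169 - 152 = 17,  λ = (13 ± √17)/2 = (13 ± 4.1231)/2 ≈ 8.5616 or 4.4384.
  Sorted: λ_1 = 8.5616,  λ_2 = 5,  λ_3 = 4.4384  (check: sum = 18 = tr ✓).

Step 4 — unit eigenvector for λ_1 ≈ 8.5616: v spans the null space of (Sigma - λ_1 I), whose rows are
  r_1 = (-2.5616, 2, 0),  r_2 = (2, -1.5616, 0),  r_3 = (0, 0, -3.5616).
  v is orthogonal to every row, so take v ∝ r_1 × r_3 = ((2)·(-3.5616) - (0)·(0), (0)·(0) - (-2.5616)·(-3.5616), (-2.5616)·(0) - (2)·(0)) ≈ (-7.1231, -9.1231, 0).
  Rescale (multiply by -1 so the first nonzero entry is positive): u = (7.1231, 9.1231, 0).
  ||u|| = √((7.1231)² + (9.1231)² + (0)²) = √(133.9697) ≈ 11.5745,  v_1 = u/||u|| ≈ (0.6154, 0.7882, 0) (||v_1|| = 1).

λ_1 = 8.5616,  λ_2 = 5,  λ_3 = 4.4384;  v_1 ≈ (0.6154, 0.7882, 0)


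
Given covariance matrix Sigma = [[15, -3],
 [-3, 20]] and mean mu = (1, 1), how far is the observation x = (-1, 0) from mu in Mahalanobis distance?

Step 1 — centre the observation: (x - mu) = (-2, -1).

Step 2 — invert Sigma. det(Sigma) = 15·20 - (-3)² = 291.
  Sigma^{-1} = (1/det) · [[d, -b], [-b, a]] = [[0.0687, 0.0103],
 [0.0103, 0.0515]].

Step 3 — form the quadratic (x - mu)^T · Sigma^{-1} · (x - mu):
  Sigma^{-1} · (x - mu) = (-0.1478, -0.0722).
  (x - mu)^T · [Sigma^{-1} · (x - mu)] = (-2)·(-0.1478) + (-1)·(-0.0722) = 0.3677.

Step 4 — take square root: d = √(0.3677) ≈ 0.6064.

d(x, mu) = √(0.3677) ≈ 0.6064


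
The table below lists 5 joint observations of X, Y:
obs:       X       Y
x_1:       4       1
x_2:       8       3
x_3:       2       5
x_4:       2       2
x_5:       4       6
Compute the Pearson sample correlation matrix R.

Step 1 — column means:
  mean(X) = (4 + 8 + 2 + 2 + 4) / 5 = 20/5 = 4
  mean(Y) = (1 + 3 + 5 + 2 + 6) / 5 = 17/5 = 3.4

Step 2 — sample variances and covariances s[i,j] = (1/(n-1)) · Σ_k (x_{k,i} - mean_i) · (x_{k,j} - mean_j), with n-1 = 4:
  s[X,X] = ((0)·(0) + (4)·(4) + (-2)·(-2) + (-2)·(-2) + (0)·(0)) / 4 = 24/4 = 6
  s[X,Y] = ((0)·(-2.4) + (4)·(-0.4) + (-2)·(1.6) + (-2)·(-1.4) + (0)·(2.6)) / 4 = -2/4 = -0.5
  s[Y,Y] = ((-2.4)·(-2.4) + (-0.4)·(-0.4) + (1.6)·(1.6) + (-1.4)·(-1.4) + (2.6)·(2.6)) / 4 = 17.2/4 = 4.3
  Sample standard deviations s_i = √(s[i,i]):
  s(X) = √(6) = 2.4495
  s(Y) = √(4.3) = 2.0736

Step 3 — r_{ij} = s_{ij} / (s_i · s_j):
  r[X,X] = 1 (diagonal).
  r[X,Y] = -0.5 / (2.4495 · 2.0736) = -0.5 / 5.0794 = -0.0984
  r[Y,Y] = 1 (diagonal).

R is symmetric with unit diagonal. Assembling:

R = [[1, -0.0984],
 [-0.0984, 1]]


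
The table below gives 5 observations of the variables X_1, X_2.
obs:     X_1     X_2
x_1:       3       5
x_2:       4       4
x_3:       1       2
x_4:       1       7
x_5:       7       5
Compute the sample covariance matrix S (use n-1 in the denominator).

Step 1 — column means:
  mean(X_1) = (3 + 4 + 1 + 1 + 7) / 5 = 16/5 = 3.2
  mean(X_2) = (5 + 4 + 2 + 7 + 5) / 5 = 23/5 = 4.6

Step 2 — sample covariance S[i,j] = (1/(n-1)) · Σ_k (x_{k,i} - mean_i) · (x_{k,j} - mean_j), with n-1 = 4.
  S[X_1,X_1] = ((-0.2)·(-0.2) + (0.8)·(0.8) + (-2.2)·(-2.2) + (-2.2)·(-2.2) + (3.8)·(3.8)) / 4 = 24.8/4 = 6.2
  S[X_1,X_2] = ((-0.2)·(0.4) + (0.8)·(-0.6) + (-2.2)·(-2.6) + (-2.2)·(2.4) + (3.8)·(0.4)) / 4 = 1.4/4 = 0.35
  S[X_2,X_2] = ((0.4)·(0.4) + (-0.6)·(-0.6) + (-2.6)·(-2.6) + (2.4)·(2.4) + (0.4)·(0.4)) / 4 = 13.2/4 = 3.3

S is symmetric (S[j,i] = S[i,j]). Assembling:

S = [[6.2, 0.35],
 [0.35, 3.3]]


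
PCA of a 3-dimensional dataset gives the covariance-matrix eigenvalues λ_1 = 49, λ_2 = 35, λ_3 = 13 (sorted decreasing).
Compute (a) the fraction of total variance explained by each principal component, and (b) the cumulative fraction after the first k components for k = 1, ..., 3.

Step 1 — total variance = trace(Sigma) = Σ λ_i = 49 + 35 + 13 = 97.

Step 2 — fraction explained by component i = λ_i / Σ λ:
  PC1: 49/97 = 0.5052
  PC2: 35/97 = 0.3608
  PC3: 13/97 = 0.134

Step 3 — cumulative fraction after k components = (λ_1 + ... + λ_k) / Σ λ:
  k = 1: 49/97 = 0.5052
  k = 2: (49 + 35)/97 = 84/97 = 0.866
  k = 3: (49 + 35 + 13)/97 = 97/97 = 1

Summary (fraction, with percent):

explained: PC1 0.5052 (50.52%), PC2 0.3608 (36.08%), PC3 0.134 (13.4%);  cumulative: 0.5052, 0.866, 1


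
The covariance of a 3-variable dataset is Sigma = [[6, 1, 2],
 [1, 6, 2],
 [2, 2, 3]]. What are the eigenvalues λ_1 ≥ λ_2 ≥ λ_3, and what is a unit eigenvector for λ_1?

Step 1 — characteristic polynomial p(λ) = det(λI - Sigma) = λ³ - tr·λ² + c_1·λ - det, where tr = trace, c_1 = sum of the principal 2×2 minors, det = det(Sigma):
  tr = 6 + 6 + 3 = 15,
  c_1 = (6·6 - (1)²) + (6·3 - (2)²) + (6·3 - (2)²) = 35 + 14 + 14 = 63,
  det = 6·(6·3 - (2)²) - (1)·((1)·3 - (2)·(2)) + (2)·((1)·(2) - 6·(2)) = 6·(14) - (1)·(-1) + (2)·(-10) = 65.
  So p(λ) = λ³ - 15λ² + 63λ - 65.
Step 2 — look for an integer root (rational root theorem: any rational root is an integer divisor of 65). Testing λ = 5:
  p(5) = 125 - 375 + 315 - 65 = 0  ✓
  Dividing out (λ - 5): p(λ) = (λ - 5)(λ² - 10λ + 13).
Step 3 — remaining eigenvalues from the quadratic λ² - 10λ + 13 = 0:
  Δ = 10² - 4·13 = 100 - 52 = 48,  λ = (10 ± √48)/2 = (10 ± 6.9282)/2 ≈ 8.4641 or 1.5359.
  Sorted: λ_1 = 8.4641,  λ_2 = 5,  λ_3 = 1.5359  (check: sum = 15 = tr ✓).

Step 4 — unit eigenvector for λ_1 ≈ 8.4641: v spans the null space of (Sigma - λ_1 I), whose rows are
  r_1 = (-2.4641, 1, 2),  r_2 = (1, -2.4641, 2),  r_3 = (2, 2, -5.4641).
  v is orthogonal to every row, so take v ∝ r_1 × r_2 = ((1)·(2) - (2)·(-2.4641), (2)·(1) - (-2.4641)·(2), (-2.4641)·(-2.4641) - (1)·(1)) ≈ (6.9282, 6.9282, 5.0718).
  Let u = (6.9282, 6.9282, 5.0718).
  ||u|| = √((6.9282)² + (6.9282)² + (5.0718)²) = √(121.7231) ≈ 11.0328,  v_1 = u/||u|| ≈ (0.628, 0.628, 0.4597) (||v_1|| = 1).

λ_1 = 8.4641,  λ_2 = 5,  λ_3 = 1.5359;  v_1 ≈ (0.628, 0.628, 0.4597)


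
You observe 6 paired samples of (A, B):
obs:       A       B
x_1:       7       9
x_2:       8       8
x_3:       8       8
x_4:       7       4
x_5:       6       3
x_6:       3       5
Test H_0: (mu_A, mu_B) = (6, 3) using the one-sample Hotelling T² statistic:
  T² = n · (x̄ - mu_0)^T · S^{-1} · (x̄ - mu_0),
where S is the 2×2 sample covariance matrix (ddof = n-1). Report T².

Step 1 — sample mean vector:
  mean(A) = (7 + 8 + 8 + 7 + 6 + 3) / 6 = 39/6 = 6.5
  mean(B) = (9 + 8 + 8 + 4 + 3 + 5) / 6 = 37/6 = 6.1667
  x̄ = (6.5, 6.1667),  deviation x̄ - mu_0 = (6.5, 6.1667) - (6, 3) = (0.5, 3.1667).

Step 2 — sample covariance matrix, S[i,j] = (1/(n-1)) · Σ_k (x_{k,i} - mean_i) · (x_{k,j} - mean_j), divisor n-1 = 5:
  S[A,A] = ((0.5)·(0.5) + (1.5)·(1.5) + (1.5)·(1.5) + (0.5)·(0.5) + (-0.5)·(-0.5) + (-3.5)·(-3.5)) / 5 = 17.5/5 = 3.5
  S[A,B] = ((0.5)·(2.8333) + (1.5)·(1.8333) + (1.5)·(1.8333) + (0.5)·(-2.1667) + (-0.5)·(-3.1667) + (-3.5)·(-1.1667)) / 5 = 11.5/5 = 2.3
  S[B,B] = ((2.8333)·(2.8333) + (1.8333)·(1.8333) + (1.8333)·(1.8333) + (-2.1667)·(-2.1667) + (-3.1667)·(-3.1667) + (-1.1667)·(-1.1667)) / 5 = 30.8333/5 = 6.1667
  S = [[3.5, 2.3],
 [2.3, 6.1667]].

Step 3 — invert S. det(S) = 3.5·6.1667 - (2.3)² = 16.2933.
  S^{-1} = (1/det) · [[d, -b], [-b, a]] = [[0.3785, -0.1412],
 [-0.1412, 0.2148]].

Step 4 — quadratic form (x̄ - mu_0)^T · S^{-1} · (x̄ - mu_0):
  S^{-1} · (x̄ - mu_0) = (-0.2578, 0.6097),
  (x̄ - mu_0)^T · [...] = (0.5)·(-0.2578) + (3.1667)·(0.6097) = 1.8017.

Step 5 — scale by n: T² = 6 · 1.8017 = 10.8101.

T² ≈ 10.8101


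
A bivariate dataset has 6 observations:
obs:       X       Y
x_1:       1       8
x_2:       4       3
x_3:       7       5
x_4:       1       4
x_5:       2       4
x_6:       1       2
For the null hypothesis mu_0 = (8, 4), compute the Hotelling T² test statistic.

Step 1 — sample mean vector:
  mean(X) = (1 + 4 + 7 + 1 + 2 + 1) / 6 = 16/6 = 2.6667
  mean(Y) = (8 + 3 + 5 + 4 + 4 + 2) / 6 = 26/6 = 4.3333
  x̄ = (2.6667, 4.3333),  deviation x̄ - mu_0 = (2.6667, 4.3333) - (8, 4) = (-5.3333, 0.3333).

Step 2 — sample covariance matrix, S[i,j] = (1/(n-1)) · Σ_k (x_{k,i} - mean_i) · (x_{k,j} - mean_j), divisor n-1 = 5:
  S[X,X] = ((-1.6667)·(-1.6667) + (1.3333)·(1.3333) + (4.3333)·(4.3333) + (-1.6667)·(-1.6667) + (-0.6667)·(-0.6667) + (-1.6667)·(-1.6667)) / 5 = 29.3333/5 = 5.8667
  S[X,Y] = ((-1.6667)·(3.6667) + (1.3333)·(-1.3333) + (4.3333)·(0.6667) + (-1.6667)·(-0.3333) + (-0.6667)·(-0.3333) + (-1.6667)·(-2.3333)) / 5 = -0.3333/5 = -0.0667
  S[Y,Y] = ((3.6667)·(3.6667) + (-1.3333)·(-1.3333) + (0.6667)·(0.6667) + (-0.3333)·(-0.3333) + (-0.3333)·(-0.3333) + (-2.3333)·(-2.3333)) / 5 = 21.3333/5 = 4.2667
  S = [[5.8667, -0.0667],
 [-0.0667, 4.2667]].

Step 3 — invert S. det(S) = 5.8667·4.2667 - (-0.0667)² = 25.0267.
  S^{-1} = (1/det) · [[d, -b], [-b, a]] = [[0.1705, 0.0027],
 [0.0027, 0.2344]].

Step 4 — quadratic form (x̄ - mu_0)^T · S^{-1} · (x̄ - mu_0):
  S^{-1} · (x̄ - mu_0) = (-0.9084, 0.0639),
  (x̄ - mu_0)^T · [...] = (-5.3333)·(-0.9084) + (0.3333)·(0.0639) = 4.8659.

Step 5 — scale by n: T² = 6 · 4.8659 = 29.1955.

T² ≈ 29.1955


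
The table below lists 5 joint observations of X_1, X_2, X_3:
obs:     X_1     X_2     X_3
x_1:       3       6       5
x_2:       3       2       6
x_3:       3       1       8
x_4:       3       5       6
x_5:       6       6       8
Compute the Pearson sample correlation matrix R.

Step 1 — column means:
  mean(X_1) = (3 + 3 + 3 + 3 + 6) / 5 = 18/5 = 3.6
  mean(X_2) = (6 + 2 + 1 + 5 + 6) / 5 = 20/5 = 4
  mean(X_3) = (5 + 6 + 8 + 6 + 8) / 5 = 33/5 = 6.6

Step 2 — sample variances and covariances s[i,j] = (1/(n-1)) · Σ_k (x_{k,i} - mean_i) · (x_{k,j} - mean_j), with n-1 = 4:
  s[X_1,X_1] = ((-0.6)·(-0.6) + (-0.6)·(-0.6) + (-0.6)·(-0.6) + (-0.6)·(-0.6) + (2.4)·(2.4)) / 4 = 7.2/4 = 1.8
  s[X_1,X_2] = ((-0.6)·(2) + (-0.6)·(-2) + (-0.6)·(-3) + (-0.6)·(1) + (2.4)·(2)) / 4 = 6/4 = 1.5
  s[X_1,X_3] = ((-0.6)·(-1.6) + (-0.6)·(-0.6) + (-0.6)·(1.4) + (-0.6)·(-0.6) + (2.4)·(1.4)) / 4 = 4.2/4 = 1.05
  s[X_2,X_2] = ((2)·(2) + (-2)·(-2) + (-3)·(-3) + (1)·(1) + (2)·(2)) / 4 = 22/4 = 5.5
  s[X_2,X_3] = ((2)·(-1.6) + (-2)·(-0.6) + (-3)·(1.4) + (1)·(-0.6) + (2)·(1.4)) / 4 = -4/4 = -1
  s[X_3,X_3] = ((-1.6)·(-1.6) + (-0.6)·(-0.6) + (1.4)·(1.4) + (-0.6)·(-0.6) + (1.4)·(1.4)) / 4 = 7.2/4 = 1.8
  Sample standard deviations s_i = √(s[i,i]):
  s(X_1) = √(1.8) = 1.3416
  s(X_2) = √(5.5) = 2.3452
  s(X_3) = √(1.8) = 1.3416

Step 3 — r_{ij} = s_{ij} / (s_i · s_j):
  r[X_1,X_1] = 1 (diagonal).
  r[X_1,X_2] = 1.5 / (1.3416 · 2.3452) = 1.5 / 3.1464 = 0.4767
  r[X_1,X_3] = 1.05 / (1.3416 · 1.3416) = 1.05 / 1.8 = 0.5833
  r[X_2,X_2] = 1 (diagonal).
  r[X_2,X_3] = -1 / (2.3452 · 1.3416) = -1 / 3.1464 = -0.3178
  r[X_3,X_3] = 1 (diagonal).

R is symmetric with unit diagonal. Assembling:

R = [[1, 0.4767, 0.5833],
 [0.4767, 1, -0.3178],
 [0.5833, -0.3178, 1]]


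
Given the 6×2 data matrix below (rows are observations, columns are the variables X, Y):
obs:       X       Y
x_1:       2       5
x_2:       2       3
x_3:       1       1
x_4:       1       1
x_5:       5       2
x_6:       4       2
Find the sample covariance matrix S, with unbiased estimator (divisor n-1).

Step 1 — column means:
  mean(X) = (2 + 2 + 1 + 1 + 5 + 4) / 6 = 15/6 = 2.5
  mean(Y) = (5 + 3 + 1 + 1 + 2 + 2) / 6 = 14/6 = 2.3333

Step 2 — sample covariance S[i,j] = (1/(n-1)) · Σ_k (x_{k,i} - mean_i) · (x_{k,j} - mean_j), with n-1 = 5.
  S[X,X] = ((-0.5)·(-0.5) + (-0.5)·(-0.5) + (-1.5)·(-1.5) + (-1.5)·(-1.5) + (2.5)·(2.5) + (1.5)·(1.5)) / 5 = 13.5/5 = 2.7
  S[X,Y] = ((-0.5)·(2.6667) + (-0.5)·(0.6667) + (-1.5)·(-1.3333) + (-1.5)·(-1.3333) + (2.5)·(-0.3333) + (1.5)·(-0.3333)) / 5 = 1/5 = 0.2
  S[Y,Y] = ((2.6667)·(2.6667) + (0.6667)·(0.6667) + (-1.3333)·(-1.3333) + (-1.3333)·(-1.3333) + (-0.3333)·(-0.3333) + (-0.3333)·(-0.3333)) / 5 = 11.3333/5 = 2.2667

S is symmetric (S[j,i] = S[i,j]). Assembling:

S = [[2.7, 0.2],
 [0.2, 2.2667]]


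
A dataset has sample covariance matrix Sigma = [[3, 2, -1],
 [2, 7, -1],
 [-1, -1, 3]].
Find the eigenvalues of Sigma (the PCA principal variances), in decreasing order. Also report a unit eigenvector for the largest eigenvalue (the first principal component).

Step 1 — characteristic polynomial p(λ) = det(λI - Sigma) = λ³ - tr·λ² + c_1·λ - det, where tr = trace, c_1 = sum of the principal 2×2 minors, det = det(Sigma):
  tr = 3 + 7 + 3 = 13,
  c_1 = (3·7 - (2)²) + (3·3 - (-1)²) + (7·3 - (-1)²) = 17 + 8 + 20 = 45,
  det = 3·(7·3 - (-1)²) - (2)·((2)·3 - (-1)·(-1)) + (-1)·((2)·(-1) - 7·(-1)) = 3·(20) - (2)·(5) + (-1)·(5) = 45.
  So p(λ) = λ³ - 13λ² + 45λ - 45.
Step 2 — look for an integer root (rational root theorem: any rational root is an integer divisor of 45). Testing λ = 3:
  p(3) = 27 - 117 + 135 - 45 = 0  ✓
  Dividing out (λ - 3): p(λ) = (λ - 3)(λ² - 10λ + 15).
Step 3 — remaining eigenvalues from the quadratic λ² - 10λ + 15 = 0:
  Δ = 10² - 4·15 = 100 - 60 = 40,  λ = (10 ± √40)/2 = (10 ± 6.3246)/2 ≈ 8.1623 or 1.8377.
  Sorted: λ_1 = 8.1623,  λ_2 = 3,  λ_3 = 1.8377  (check: sum = 13 = tr ✓).

Step 4 — unit eigenvector for λ_1 ≈ 8.1623: v spans the null space of (Sigma - λ_1 I), whose rows are
  r_1 = (-5.1623, 2, -1),  r_2 = (2, -1.1623, -1),  r_3 = (-1, -1, -5.1623).
  v is orthogonal to every row, so take v ∝ r_1 × r_2 = ((2)·(-1) - (-1)·(-1.1623), (-1)·(2) - (-5.1623)·(-1), (-5.1623)·(-1.1623) - (2)·(2)) ≈ (-3.1623, -7.1623, 2).
  Rescale (multiply by -1 so the first nonzero entry is positive): u = (3.1623, 7.1623, -2).
  ||u|| = √((3.1623)² + (7.1623)² + (-2)²) = √(65.2982) ≈ 8.0807,  v_1 = u/||u|| ≈ (0.3913, 0.8863, -0.2475) (||v_1|| = 1).

λ_1 = 8.1623,  λ_2 = 3,  λ_3 = 1.8377;  v_1 ≈ (0.3913, 0.8863, -0.2475)


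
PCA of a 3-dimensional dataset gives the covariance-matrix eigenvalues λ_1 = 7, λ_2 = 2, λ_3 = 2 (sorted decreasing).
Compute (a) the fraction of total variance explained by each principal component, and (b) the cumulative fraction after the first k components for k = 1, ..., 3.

Step 1 — total variance = trace(Sigma) = Σ λ_i = 7 + 2 + 2 = 11.

Step 2 — fraction explained by component i = λ_i / Σ λ:
  PC1: 7/11 = 0.6364
  PC2: 2/11 = 0.1818
  PC3: 2/11 = 0.1818

Step 3 — cumulative fraction after k components = (λ_1 + ... + λ_k) / Σ λ:
  k = 1: 7/11 = 0.6364
  k = 2: (7 + 2)/11 = 9/11 = 0.8182
  k = 3: (7 + 2 + 2)/11 = 11/11 = 1

Summary (fraction, with percent):

explained: PC1 0.6364 (63.64%), PC2 0.1818 (18.18%), PC3 0.1818 (18.18%);  cumulative: 0.6364, 0.8182, 1


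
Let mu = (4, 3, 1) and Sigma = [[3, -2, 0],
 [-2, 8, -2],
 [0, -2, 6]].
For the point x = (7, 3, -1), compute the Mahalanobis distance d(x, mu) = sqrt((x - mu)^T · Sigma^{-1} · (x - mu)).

Step 1 — centre the observation: (x - mu) = (3, 0, -2).

Step 2 — invert Sigma (cofactor / det for 3×3, or solve directly):
  Sigma^{-1} = [[0.4074, 0.1111, 0.037],
 [0.1111, 0.1667, 0.0556],
 [0.037, 0.0556, 0.1852]].

Step 3 — form the quadratic (x - mu)^T · Sigma^{-1} · (x - mu):
  Sigma^{-1} · (x - mu) = (1.1481, 0.2222, -0.2593).
  (x - mu)^T · [Sigma^{-1} · (x - mu)] = (3)·(1.1481) + (0)·(0.2222) + (-2)·(-0.2593) = 3.963.

Step 4 — take square root: d = √(3.963) ≈ 1.9907.

d(x, mu) = √(3.963) ≈ 1.9907


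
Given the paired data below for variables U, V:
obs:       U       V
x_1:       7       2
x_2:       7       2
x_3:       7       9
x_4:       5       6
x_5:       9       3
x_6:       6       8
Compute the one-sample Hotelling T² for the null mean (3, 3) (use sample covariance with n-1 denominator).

Step 1 — sample mean vector:
  mean(U) = (7 + 7 + 7 + 5 + 9 + 6) / 6 = 41/6 = 6.8333
  mean(V) = (2 + 2 + 9 + 6 + 3 + 8) / 6 = 30/6 = 5
  x̄ = (6.8333, 5),  deviation x̄ - mu_0 = (6.8333, 5) - (3, 3) = (3.8333, 2).

Step 2 — sample covariance matrix, S[i,j] = (1/(n-1)) · Σ_k (x_{k,i} - mean_i) · (x_{k,j} - mean_j), divisor n-1 = 5:
  S[U,U] = ((0.1667)·(0.1667) + (0.1667)·(0.1667) + (0.1667)·(0.1667) + (-1.8333)·(-1.8333) + (2.1667)·(2.1667) + (-0.8333)·(-0.8333)) / 5 = 8.8333/5 = 1.7667
  S[U,V] = ((0.1667)·(-3) + (0.1667)·(-3) + (0.1667)·(4) + (-1.8333)·(1) + (2.1667)·(-2) + (-0.8333)·(3)) / 5 = -9/5 = -1.8
  S[V,V] = ((-3)·(-3) + (-3)·(-3) + (4)·(4) + (1)·(1) + (-2)·(-2) + (3)·(3)) / 5 = 48/5 = 9.6
  S = [[1.7667, -1.8],
 [-1.8, 9.6]].

Step 3 — invert S. det(S) = 1.7667·9.6 - (-1.8)² = 13.72.
  S^{-1} = (1/det) · [[d, -b], [-b, a]] = [[0.6997, 0.1312],
 [0.1312, 0.1288]].

Step 4 — quadratic form (x̄ - mu_0)^T · S^{-1} · (x̄ - mu_0):
  S^{-1} · (x̄ - mu_0) = (2.9446, 0.7604),
  (x̄ - mu_0)^T · [...] = (3.8333)·(2.9446) + (2)·(0.7604) = 12.8086.

Step 5 — scale by n: T² = 6 · 12.8086 = 76.8513.

T² ≈ 76.8513


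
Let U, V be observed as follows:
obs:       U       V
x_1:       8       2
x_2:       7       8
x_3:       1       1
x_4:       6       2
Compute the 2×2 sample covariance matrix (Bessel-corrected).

Step 1 — column means:
  mean(U) = (8 + 7 + 1 + 6) / 4 = 22/4 = 5.5
  mean(V) = (2 + 8 + 1 + 2) / 4 = 13/4 = 3.25

Step 2 — sample covariance S[i,j] = (1/(n-1)) · Σ_k (x_{k,i} - mean_i) · (x_{k,j} - mean_j), with n-1 = 3.
  S[U,U] = ((2.5)·(2.5) + (1.5)·(1.5) + (-4.5)·(-4.5) + (0.5)·(0.5)) / 3 = 29/3 = 9.6667
  S[U,V] = ((2.5)·(-1.25) + (1.5)·(4.75) + (-4.5)·(-2.25) + (0.5)·(-1.25)) / 3 = 13.5/3 = 4.5
  S[V,V] = ((-1.25)·(-1.25) + (4.75)·(4.75) + (-2.25)·(-2.25) + (-1.25)·(-1.25)) / 3 = 30.75/3 = 10.25

S is symmetric (S[j,i] = S[i,j]). Assembling:

S = [[9.6667, 4.5],
 [4.5, 10.25]]


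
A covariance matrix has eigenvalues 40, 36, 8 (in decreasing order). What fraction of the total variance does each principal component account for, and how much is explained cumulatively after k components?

Step 1 — total variance = trace(Sigma) = Σ λ_i = 40 + 36 + 8 = 84.

Step 2 — fraction explained by component i = λ_i / Σ λ:
  PC1: 40/84 = 0.4762
  PC2: 36/84 = 0.4286
  PC3: 8/84 = 0.0952

Step 3 — cumulative fraction after k components = (λ_1 + ... + λ_k) / Σ λ:
  k = 1: 40/84 = 0.4762
  k = 2: (40 + 36)/84 = 76/84 = 0.9048
  k = 3: (40 + 36 + 8)/84 = 84/84 = 1

Summary (fraction, with percent):

explained: PC1 0.4762 (47.62%), PC2 0.4286 (42.86%), PC3 0.0952 (9.52%);  cumulative: 0.4762, 0.9048, 1


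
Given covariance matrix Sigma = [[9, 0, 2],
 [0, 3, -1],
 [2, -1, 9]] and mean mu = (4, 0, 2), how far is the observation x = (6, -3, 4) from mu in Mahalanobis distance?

Step 1 — centre the observation: (x - mu) = (2, -3, 2).

Step 2 — invert Sigma (cofactor / det for 3×3, or solve directly):
  Sigma^{-1} = [[0.1171, -0.009, -0.027],
 [-0.009, 0.3468, 0.0405],
 [-0.027, 0.0405, 0.1216]].

Step 3 — form the quadratic (x - mu)^T · Sigma^{-1} · (x - mu):
  Sigma^{-1} · (x - mu) = (0.2072, -0.9775, 0.0676).
  (x - mu)^T · [Sigma^{-1} · (x - mu)] = (2)·(0.2072) + (-3)·(-0.9775) + (2)·(0.0676) = 3.482.

Step 4 — take square root: d = √(3.482) ≈ 1.866.

d(x, mu) = √(3.482) ≈ 1.866


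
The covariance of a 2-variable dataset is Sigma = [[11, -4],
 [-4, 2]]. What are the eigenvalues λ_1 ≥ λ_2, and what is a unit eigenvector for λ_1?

Step 1 — characteristic polynomial of 2×2 Sigma:
  det(Sigma - λI) = λ² - trace · λ + det = 0.
  trace = 11 + 2 = 13, det = 11·2 - (-4)² = 6.
Step 2 — discriminant:
  Δ = trace² - 4·det = 169 - 24 = 145.
Step 3 — eigenvalues:
  λ = (trace ± √Δ)/2 = (13 ± 12.0416)/2,
  λ_1 = 12.5208,  λ_2 = 0.4792.

Step 4 — unit eigenvector for λ_1: solve (Sigma - λ_1 I)v = 0. First row:
  (11 - 12.5208)·v_x + (-4)·v_y = 0, i.e. (-1.5208)·v_x + (-4)·v_y = 0,
  so v ∝ (b, λ_1 - a) = (-4, 1.5208); multiply by -1 so the first entry is positive: u = (4, -1.5208).
  ||u|| = √((4)² + (-1.5208)²) = √(18.3128) ≈ 4.2793,
  v_1 = u/||u|| ≈ (0.9347, -0.3554) (||v_1|| = 1).

λ_1 = 12.5208,  λ_2 = 0.4792;  v_1 ≈ (0.9347, -0.3554)


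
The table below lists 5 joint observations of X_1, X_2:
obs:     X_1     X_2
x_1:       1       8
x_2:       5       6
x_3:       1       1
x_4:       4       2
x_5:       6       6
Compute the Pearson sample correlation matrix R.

Step 1 — column means:
  mean(X_1) = (1 + 5 + 1 + 4 + 6) / 5 = 17/5 = 3.4
  mean(X_2) = (8 + 6 + 1 + 2 + 6) / 5 = 23/5 = 4.6

Step 2 — sample variances and covariances s[i,j] = (1/(n-1)) · Σ_k (x_{k,i} - mean_i) · (x_{k,j} - mean_j), with n-1 = 4:
  s[X_1,X_1] = ((-2.4)·(-2.4) + (1.6)·(1.6) + (-2.4)·(-2.4) + (0.6)·(0.6) + (2.6)·(2.6)) / 4 = 21.2/4 = 5.3
  s[X_1,X_2] = ((-2.4)·(3.4) + (1.6)·(1.4) + (-2.4)·(-3.6) + (0.6)·(-2.6) + (2.6)·(1.4)) / 4 = 4.8/4 = 1.2
  s[X_2,X_2] = ((3.4)·(3.4) + (1.4)·(1.4) + (-3.6)·(-3.6) + (-2.6)·(-2.6) + (1.4)·(1.4)) / 4 = 35.2/4 = 8.8
  Sample standard deviations s_i = √(s[i,i]):
  s(X_1) = √(5.3) = 2.3022
  s(X_2) = √(8.8) = 2.9665

Step 3 — r_{ij} = s_{ij} / (s_i · s_j):
  r[X_1,X_1] = 1 (diagonal).
  r[X_1,X_2] = 1.2 / (2.3022 · 2.9665) = 1.2 / 6.8293 = 0.1757
  r[X_2,X_2] = 1 (diagonal).

R is symmetric with unit diagonal. Assembling:

R = [[1, 0.1757],
 [0.1757, 1]]


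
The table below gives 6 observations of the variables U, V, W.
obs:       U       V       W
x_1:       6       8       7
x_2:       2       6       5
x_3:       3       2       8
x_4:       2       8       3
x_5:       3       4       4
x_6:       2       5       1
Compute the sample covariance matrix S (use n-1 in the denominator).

Step 1 — column means:
  mean(U) = (6 + 2 + 3 + 2 + 3 + 2) / 6 = 18/6 = 3
  mean(V) = (8 + 6 + 2 + 8 + 4 + 5) / 6 = 33/6 = 5.5
  mean(W) = (7 + 5 + 8 + 3 + 4 + 1) / 6 = 28/6 = 4.6667

Step 2 — sample covariance S[i,j] = (1/(n-1)) · Σ_k (x_{k,i} - mean_i) · (x_{k,j} - mean_j), with n-1 = 5.
  S[U,U] = ((3)·(3) + (-1)·(-1) + (0)·(0) + (-1)·(-1) + (0)·(0) + (-1)·(-1)) / 5 = 12/5 = 2.4
  S[U,V] = ((3)·(2.5) + (-1)·(0.5) + (0)·(-3.5) + (-1)·(2.5) + (0)·(-1.5) + (-1)·(-0.5)) / 5 = 5/5 = 1
  S[U,W] = ((3)·(2.3333) + (-1)·(0.3333) + (0)·(3.3333) + (-1)·(-1.6667) + (0)·(-0.6667) + (-1)·(-3.6667)) / 5 = 12/5 = 2.4
  S[V,V] = ((2.5)·(2.5) + (0.5)·(0.5) + (-3.5)·(-3.5) + (2.5)·(2.5) + (-1.5)·(-1.5) + (-0.5)·(-0.5)) / 5 = 27.5/5 = 5.5
  S[V,W] = ((2.5)·(2.3333) + (0.5)·(0.3333) + (-3.5)·(3.3333) + (2.5)·(-1.6667) + (-1.5)·(-0.6667) + (-0.5)·(-3.6667)) / 5 = -7/5 = -1.4
  S[W,W] = ((2.3333)·(2.3333) + (0.3333)·(0.3333) + (3.3333)·(3.3333) + (-1.6667)·(-1.6667) + (-0.6667)·(-0.6667) + (-3.6667)·(-3.6667)) / 5 = 33.3333/5 = 6.6667

S is symmetric (S[j,i] = S[i,j]). Assembling:

S = [[2.4, 1, 2.4],
 [1, 5.5, -1.4],
 [2.4, -1.4, 6.6667]]


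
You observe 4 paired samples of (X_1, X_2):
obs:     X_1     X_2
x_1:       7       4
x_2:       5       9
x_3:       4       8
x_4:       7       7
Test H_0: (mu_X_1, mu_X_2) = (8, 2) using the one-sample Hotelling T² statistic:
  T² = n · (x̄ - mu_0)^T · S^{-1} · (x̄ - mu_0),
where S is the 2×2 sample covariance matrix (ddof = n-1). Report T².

Step 1 — sample mean vector:
  mean(X_1) = (7 + 5 + 4 + 7) / 4 = 23/4 = 5.75
  mean(X_2) = (4 + 9 + 8 + 7) / 4 = 28/4 = 7
  x̄ = (5.75, 7),  deviation x̄ - mu_0 = (5.75, 7) - (8, 2) = (-2.25, 5).

Step 2 — sample covariance matrix, S[i,j] = (1/(n-1)) · Σ_k (x_{k,i} - mean_i) · (x_{k,j} - mean_j), divisor n-1 = 3:
  S[X_1,X_1] = ((1.25)·(1.25) + (-0.75)·(-0.75) + (-1.75)·(-1.75) + (1.25)·(1.25)) / 3 = 6.75/3 = 2.25
  S[X_1,X_2] = ((1.25)·(-3) + (-0.75)·(2) + (-1.75)·(1) + (1.25)·(0)) / 3 = -7/3 = -2.3333
  S[X_2,X_2] = ((-3)·(-3) + (2)·(2) + (1)·(1) + (0)·(0)) / 3 = 14/3 = 4.6667
  S = [[2.25, -2.3333],
 [-2.3333, 4.6667]].

Step 3 — invert S. det(S) = 2.25·4.6667 - (-2.3333)² = 5.0556.
  S^{-1} = (1/det) · [[d, -b], [-b, a]] = [[0.9231, 0.4615],
 [0.4615, 0.4451]].

Step 4 — quadratic form (x̄ - mu_0)^T · S^{-1} · (x̄ - mu_0):
  S^{-1} · (x̄ - mu_0) = (0.2308, 1.1868),
  (x̄ - mu_0)^T · [...] = (-2.25)·(0.2308) + (5)·(1.1868) = 5.4148.

Step 5 — scale by n: T² = 4 · 5.4148 = 21.6593.

T² ≈ 21.6593


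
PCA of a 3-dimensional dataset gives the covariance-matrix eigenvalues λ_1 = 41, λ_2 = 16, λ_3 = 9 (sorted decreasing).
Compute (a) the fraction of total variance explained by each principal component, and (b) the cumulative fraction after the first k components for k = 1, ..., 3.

Step 1 — total variance = trace(Sigma) = Σ λ_i = 41 + 16 + 9 = 66.

Step 2 — fraction explained by component i = λ_i / Σ λ:
  PC1: 41/66 = 0.6212
  PC2: 16/66 = 0.2424
  PC3: 9/66 = 0.1364

Step 3 — cumulative fraction after k components = (λ_1 + ... + λ_k) / Σ λ:
  k = 1: 41/66 = 0.6212
  k = 2: (41 + 16)/66 = 57/66 = 0.8636
  k = 3: (41 + 16 + 9)/66 = 66/66 = 1

Summary (fraction, with percent):

explained: PC1 0.6212 (62.12%), PC2 0.2424 (24.24%), PC3 0.1364 (13.64%);  cumulative: 0.6212, 0.8636, 1


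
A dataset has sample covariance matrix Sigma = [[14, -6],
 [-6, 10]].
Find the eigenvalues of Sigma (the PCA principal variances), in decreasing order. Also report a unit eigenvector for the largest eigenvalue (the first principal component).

Step 1 — characteristic polynomial of 2×2 Sigma:
  det(Sigma - λI) = λ² - trace · λ + det = 0.
  trace = 14 + 10 = 24, det = 14·10 - (-6)² = 104.
Step 2 — discriminant:
  Δ = trace² - 4·det = 576 - 416 = 160.
Step 3 — eigenvalues:
  λ = (trace ± √Δ)/2 = (24 ± 12.6491)/2,
  λ_1 = 18.3246,  λ_2 = 5.6754.

Step 4 — unit eigenvector for λ_1: solve (Sigma - λ_1 I)v = 0. First row:
  (14 - 18.3246)·v_x + (-6)·v_y = 0, i.e. (-4.3246)·v_x + (-6)·v_y = 0,
  so v ∝ (b, λ_1 - a) = (-6, 4.3246); multiply by -1 so the first entry is positive: u = (6, -4.3246).
  ||u|| = √((6)² + (-4.3246)²) = √(54.7018) ≈ 7.3961,
  v_1 = u/||u|| ≈ (0.8112, -0.5847) (||v_1|| = 1).

λ_1 = 18.3246,  λ_2 = 5.6754;  v_1 ≈ (0.8112, -0.5847)


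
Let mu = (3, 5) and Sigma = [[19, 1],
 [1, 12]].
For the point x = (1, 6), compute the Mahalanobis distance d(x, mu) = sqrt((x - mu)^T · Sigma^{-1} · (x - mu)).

Step 1 — centre the observation: (x - mu) = (-2, 1).

Step 2 — invert Sigma. det(Sigma) = 19·12 - (1)² = 227.
  Sigma^{-1} = (1/det) · [[d, -b], [-b, a]] = [[0.0529, -0.0044],
 [-0.0044, 0.0837]].

Step 3 — form the quadratic (x - mu)^T · Sigma^{-1} · (x - mu):
  Sigma^{-1} · (x - mu) = (-0.1101, 0.0925).
  (x - mu)^T · [Sigma^{-1} · (x - mu)] = (-2)·(-0.1101) + (1)·(0.0925) = 0.3128.

Step 4 — take square root: d = √(0.3128) ≈ 0.5593.

d(x, mu) = √(0.3128) ≈ 0.5593


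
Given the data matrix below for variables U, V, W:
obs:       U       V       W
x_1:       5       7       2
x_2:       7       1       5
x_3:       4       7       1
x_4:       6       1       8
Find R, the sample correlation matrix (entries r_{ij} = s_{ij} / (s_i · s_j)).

Step 1 — column means:
  mean(U) = (5 + 7 + 4 + 6) / 4 = 22/4 = 5.5
  mean(V) = (7 + 1 + 7 + 1) / 4 = 16/4 = 4
  mean(W) = (2 + 5 + 1 + 8) / 4 = 16/4 = 4

Step 2 — sample variances and covariances s[i,j] = (1/(n-1)) · Σ_k (x_{k,i} - mean_i) · (x_{k,j} - mean_j), with n-1 = 3:
  s[U,U] = ((-0.5)·(-0.5) + (1.5)·(1.5) + (-1.5)·(-1.5) + (0.5)·(0.5)) / 3 = 5/3 = 1.6667
  s[U,V] = ((-0.5)·(3) + (1.5)·(-3) + (-1.5)·(3) + (0.5)·(-3)) / 3 = -12/3 = -4
  s[U,W] = ((-0.5)·(-2) + (1.5)·(1) + (-1.5)·(-3) + (0.5)·(4)) / 3 = 9/3 = 3
  s[V,V] = ((3)·(3) + (-3)·(-3) + (3)·(3) + (-3)·(-3)) / 3 = 36/3 = 12
  s[V,W] = ((3)·(-2) + (-3)·(1) + (3)·(-3) + (-3)·(4)) / 3 = -30/3 = -10
  s[W,W] = ((-2)·(-2) + (1)·(1) + (-3)·(-3) + (4)·(4)) / 3 = 30/3 = 10
  Sample standard deviations s_i = √(s[i,i]):
  s(U) = √(1.6667) = 1.291
  s(V) = √(12) = 3.4641
  s(W) = √(10) = 3.1623

Step 3 — r_{ij} = s_{ij} / (s_i · s_j):
  r[U,U] = 1 (diagonal).
  r[U,V] = -4 / (1.291 · 3.4641) = -4 / 4.4721 = -0.8944
  r[U,W] = 3 / (1.291 · 3.1623) = 3 / 4.0825 = 0.7348
  r[V,V] = 1 (diagonal).
  r[V,W] = -10 / (3.4641 · 3.1623) = -10 / 10.9545 = -0.9129
  r[W,W] = 1 (diagonal).

R is symmetric with unit diagonal. Assembling:

R = [[1, -0.8944, 0.7348],
 [-0.8944, 1, -0.9129],
 [0.7348, -0.9129, 1]]


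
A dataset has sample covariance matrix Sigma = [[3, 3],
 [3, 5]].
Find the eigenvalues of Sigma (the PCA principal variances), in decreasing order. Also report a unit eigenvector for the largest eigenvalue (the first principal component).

Step 1 — characteristic polynomial of 2×2 Sigma:
  det(Sigma - λI) = λ² - trace · λ + det = 0.
  trace = 3 + 5 = 8, det = 3·5 - (3)² = 6.
Step 2 — discriminant:
  Δ = trace² - 4·det = 64 - 24 = 40.
Step 3 — eigenvalues:
  λ = (trace ± √Δ)/2 = (8 ± 6.3246)/2,
  λ_1 = 7.1623,  λ_2 = 0.8377.

Step 4 — unit eigenvector for λ_1: solve (Sigma - λ_1 I)v = 0. First row:
  (3 - 7.1623)·v_x + (3)·v_y = 0, i.e. (-4.1623)·v_x + (3)·v_y = 0,
  so v ∝ (b, λ_1 - a) = (3, 4.1623) = u.
  ||u|| = √((3)² + (4.1623)²) = √(26.3246) ≈ 5.1307,
  v_1 = u/||u|| ≈ (0.5847, 0.8112) (||v_1|| = 1).

λ_1 = 7.1623,  λ_2 = 0.8377;  v_1 ≈ (0.5847, 0.8112)


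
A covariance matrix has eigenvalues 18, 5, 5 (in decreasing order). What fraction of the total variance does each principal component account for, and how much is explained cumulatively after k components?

Step 1 — total variance = trace(Sigma) = Σ λ_i = 18 + 5 + 5 = 28.

Step 2 — fraction explained by component i = λ_i / Σ λ:
  PC1: 18/28 = 0.6429
  PC2: 5/28 = 0.1786
  PC3: 5/28 = 0.1786

Step 3 — cumulative fraction after k components = (λ_1 + ... + λ_k) / Σ λ:
  k = 1: 18/28 = 0.6429
  k = 2: (18 + 5)/28 = 23/28 = 0.8214
  k = 3: (18 + 5 + 5)/28 = 28/28 = 1

Summary (fraction, with percent):

explained: PC1 0.6429 (64.29%), PC2 0.1786 (17.86%), PC3 0.1786 (17.86%);  cumulative: 0.6429, 0.8214, 1


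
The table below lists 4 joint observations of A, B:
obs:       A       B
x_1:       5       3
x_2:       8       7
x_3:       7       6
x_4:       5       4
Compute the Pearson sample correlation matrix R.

Step 1 — column means:
  mean(A) = (5 + 8 + 7 + 5) / 4 = 25/4 = 6.25
  mean(B) = (3 + 7 + 6 + 4) / 4 = 20/4 = 5

Step 2 — sample variances and covariances s[i,j] = (1/(n-1)) · Σ_k (x_{k,i} - mean_i) · (x_{k,j} - mean_j), with n-1 = 3:
  s[A,A] = ((-1.25)·(-1.25) + (1.75)·(1.75) + (0.75)·(0.75) + (-1.25)·(-1.25)) / 3 = 6.75/3 = 2.25
  s[A,B] = ((-1.25)·(-2) + (1.75)·(2) + (0.75)·(1) + (-1.25)·(-1)) / 3 = 8/3 = 2.6667
  s[B,B] = ((-2)·(-2) + (2)·(2) + (1)·(1) + (-1)·(-1)) / 3 = 10/3 = 3.3333
  Sample standard deviations s_i = √(s[i,i]):
  s(A) = √(2.25) = 1.5
  s(B) = √(3.3333) = 1.8257

Step 3 — r_{ij} = s_{ij} / (s_i · s_j):
  r[A,A] = 1 (diagonal).
  r[A,B] = 2.6667 / (1.5 · 1.8257) = 2.6667 / 2.7386 = 0.9737
  r[B,B] = 1 (diagonal).

R is symmetric with unit diagonal. Assembling:

R = [[1, 0.9737],
 [0.9737, 1]]


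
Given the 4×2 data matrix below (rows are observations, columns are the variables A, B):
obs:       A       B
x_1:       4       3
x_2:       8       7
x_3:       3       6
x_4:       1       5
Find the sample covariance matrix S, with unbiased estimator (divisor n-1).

Step 1 — column means:
  mean(A) = (4 + 8 + 3 + 1) / 4 = 16/4 = 4
  mean(B) = (3 + 7 + 6 + 5) / 4 = 21/4 = 5.25

Step 2 — sample covariance S[i,j] = (1/(n-1)) · Σ_k (x_{k,i} - mean_i) · (x_{k,j} - mean_j), with n-1 = 3.
  S[A,A] = ((0)·(0) + (4)·(4) + (-1)·(-1) + (-3)·(-3)) / 3 = 26/3 = 8.6667
  S[A,B] = ((0)·(-2.25) + (4)·(1.75) + (-1)·(0.75) + (-3)·(-0.25)) / 3 = 7/3 = 2.3333
  S[B,B] = ((-2.25)·(-2.25) + (1.75)·(1.75) + (0.75)·(0.75) + (-0.25)·(-0.25)) / 3 = 8.75/3 = 2.9167

S is symmetric (S[j,i] = S[i,j]). Assembling:

S = [[8.6667, 2.3333],
 [2.3333, 2.9167]]


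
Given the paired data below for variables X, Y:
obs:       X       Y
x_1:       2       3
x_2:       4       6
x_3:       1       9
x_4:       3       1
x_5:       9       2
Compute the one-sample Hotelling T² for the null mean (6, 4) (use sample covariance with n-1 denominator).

Step 1 — sample mean vector:
  mean(X) = (2 + 4 + 1 + 3 + 9) / 5 = 19/5 = 3.8
  mean(Y) = (3 + 6 + 9 + 1 + 2) / 5 = 21/5 = 4.2
  x̄ = (3.8, 4.2),  deviation x̄ - mu_0 = (3.8, 4.2) - (6, 4) = (-2.2, 0.2).

Step 2 — sample covariance matrix, S[i,j] = (1/(n-1)) · Σ_k (x_{k,i} - mean_i) · (x_{k,j} - mean_j), divisor n-1 = 4:
  S[X,X] = ((-1.8)·(-1.8) + (0.2)·(0.2) + (-2.8)·(-2.8) + (-0.8)·(-0.8) + (5.2)·(5.2)) / 4 = 38.8/4 = 9.7
  S[X,Y] = ((-1.8)·(-1.2) + (0.2)·(1.8) + (-2.8)·(4.8) + (-0.8)·(-3.2) + (5.2)·(-2.2)) / 4 = -19.8/4 = -4.95
  S[Y,Y] = ((-1.2)·(-1.2) + (1.8)·(1.8) + (4.8)·(4.8) + (-3.2)·(-3.2) + (-2.2)·(-2.2)) / 4 = 42.8/4 = 10.7
  S = [[9.7, -4.95],
 [-4.95, 10.7]].

Step 3 — invert S. det(S) = 9.7·10.7 - (-4.95)² = 79.2875.
  S^{-1} = (1/det) · [[d, -b], [-b, a]] = [[0.135, 0.0624],
 [0.0624, 0.1223]].

Step 4 — quadratic form (x̄ - mu_0)^T · S^{-1} · (x̄ - mu_0):
  S^{-1} · (x̄ - mu_0) = (-0.2844, -0.1129),
  (x̄ - mu_0)^T · [...] = (-2.2)·(-0.2844) + (0.2)·(-0.1129) = 0.6031.

Step 5 — scale by n: T² = 5 · 0.6031 = 3.0156.

T² ≈ 3.0156


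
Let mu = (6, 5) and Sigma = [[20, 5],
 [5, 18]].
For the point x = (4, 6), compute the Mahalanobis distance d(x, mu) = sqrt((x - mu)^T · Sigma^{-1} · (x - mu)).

Step 1 — centre the observation: (x - mu) = (-2, 1).

Step 2 — invert Sigma. det(Sigma) = 20·18 - (5)² = 335.
  Sigma^{-1} = (1/det) · [[d, -b], [-b, a]] = [[0.0537, -0.0149],
 [-0.0149, 0.0597]].

Step 3 — form the quadratic (x - mu)^T · Sigma^{-1} · (x - mu):
  Sigma^{-1} · (x - mu) = (-0.1224, 0.0896).
  (x - mu)^T · [Sigma^{-1} · (x - mu)] = (-2)·(-0.1224) + (1)·(0.0896) = 0.3343.

Step 4 — take square root: d = √(0.3343) ≈ 0.5782.

d(x, mu) = √(0.3343) ≈ 0.5782


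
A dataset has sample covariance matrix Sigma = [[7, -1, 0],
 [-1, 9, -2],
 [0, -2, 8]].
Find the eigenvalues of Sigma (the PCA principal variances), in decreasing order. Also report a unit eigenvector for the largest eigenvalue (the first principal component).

Step 1 — characteristic polynomial p(λ) = det(λI - Sigma) = λ³ - tr·λ² + c_1·λ - det, where tr = trace, c_1 = sum of the principal 2×2 minors, det = det(Sigma):
  tr = 7 + 9 + 8 = 24,
  c_1 = (7·9 - (-1)²) + (7·8 - (0)²) + (9·8 - (-2)²) = 62 + 56 + 68 = 186,
  det = 7·(9·8 - (-2)²) - (-1)·((-1)·8 - (-2)·(0)) + (0)·((-1)·(-2) - 9·(0)) = 7·(68) - (-1)·(-8) + (0)·(2) = 468.
  So p(λ) = λ³ - 24λ² + 186λ - 468.
Step 2 — look for an integer root (rational root theorem: any rational root is an integer divisor of 468). Testing λ = 6:
  p(6) = 216 - 864 + 1116 - 468 = 0  ✓
  Dividing out (λ - 6): p(λ) = (λ - 6)(λ² - 18λ + 78).
Step 3 — remaining eigenvalues from the quadratic λ² - 18λ + 78 = 0:
  Δ = 18² - 4·78 = 324 - 312 = 12,  λ = (18 ± √12)/2 = (18 ± 3.4641)/2 ≈ 10.7321 or 7.2679.
  Sorted: λ_1 = 10.7321,  λ_2 = 7.2679,  λ_3 = 6  (check: sum = 24 = tr ✓).

Step 4 — unit eigenvector for λ_1 ≈ 10.7321: v spans the null space of (Sigma - λ_1 I), whose rows are
  r_1 = (-3.7321, -1, 0),  r_2 = (-1, -1.7321, -2),  r_3 = (0, -2, -2.7321).
  v is orthogonal to every row, so take v ∝ r_1 × r_2 = ((-1)·(-2) - (0)·(-1.7321), (0)·(-1) - (-3.7321)·(-2), (-3.7321)·(-1.7321) - (-1)·(-1)) ≈ (2, -7.4641, 5.4641).
  Let u = (2, -7.4641, 5.4641).
  ||u|| = √((2)² + (-7.4641)² + (5.4641)²) = √(89.5692) ≈ 9.4641,  v_1 = u/||u|| ≈ (0.2113, -0.7887, 0.5774) (||v_1|| = 1).

λ_1 = 10.7321,  λ_2 = 7.2679,  λ_3 = 6;  v_1 ≈ (0.2113, -0.7887, 0.5774)
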